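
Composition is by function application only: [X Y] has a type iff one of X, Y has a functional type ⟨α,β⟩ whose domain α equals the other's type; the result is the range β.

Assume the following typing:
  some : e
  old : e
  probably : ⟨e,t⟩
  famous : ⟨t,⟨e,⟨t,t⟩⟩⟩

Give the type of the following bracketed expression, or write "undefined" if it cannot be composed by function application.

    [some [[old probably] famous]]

⟨t,t⟩

[old probably]: ⟨e,t⟩ applied to e yields t.
[[old probably] famous]: ⟨t,⟨e,⟨t,t⟩⟩⟩ applied to t yields ⟨e,⟨t,t⟩⟩.
[some [[old probably] famous]]: ⟨e,⟨t,t⟩⟩ applied to e yields ⟨t,t⟩.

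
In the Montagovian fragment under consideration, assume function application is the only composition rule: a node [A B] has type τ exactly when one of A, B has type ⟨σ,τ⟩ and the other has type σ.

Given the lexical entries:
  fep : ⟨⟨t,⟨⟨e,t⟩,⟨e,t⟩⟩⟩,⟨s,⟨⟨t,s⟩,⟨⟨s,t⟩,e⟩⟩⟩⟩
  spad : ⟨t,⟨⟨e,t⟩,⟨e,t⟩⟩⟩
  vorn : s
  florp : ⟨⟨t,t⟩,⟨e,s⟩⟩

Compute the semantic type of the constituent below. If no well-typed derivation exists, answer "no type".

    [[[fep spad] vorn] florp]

no type

[fep spad]: functor fep : ⟨⟨t,⟨⟨e,t⟩,⟨e,t⟩⟩⟩,⟨s,⟨⟨t,s⟩,⟨⟨s,t⟩,e⟩⟩⟩⟩, argument spad : ⟨t,⟨⟨e,t⟩,⟨e,t⟩⟩⟩; result ⟨s,⟨⟨t,s⟩,⟨⟨s,t⟩,e⟩⟩⟩.
[[fep spad] vorn]: functor [fep spad] : ⟨s,⟨⟨t,s⟩,⟨⟨s,t⟩,e⟩⟩⟩, argument vorn : s; result ⟨⟨t,s⟩,⟨⟨s,t⟩,e⟩⟩.
[[[fep spad] vorn] florp]: ⟨⟨t,s⟩,⟨⟨s,t⟩,e⟩⟩ with ⟨⟨t,t⟩,⟨e,s⟩⟩ — neither is a function whose domain matches the other; composition fails here.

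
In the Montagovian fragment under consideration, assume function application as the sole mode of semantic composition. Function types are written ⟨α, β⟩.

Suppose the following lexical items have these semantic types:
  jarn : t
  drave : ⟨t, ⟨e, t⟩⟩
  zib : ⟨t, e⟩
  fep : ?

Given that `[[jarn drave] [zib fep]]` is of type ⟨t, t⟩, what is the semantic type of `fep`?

[[jarn drave] [zib fep]] must have type ⟨t, t⟩. The sister [jarn drave] has type ⟨e, t⟩; that is not a function onto ⟨t, t⟩, so [zib fep] must be the functor, of type ⟨⟨e, t⟩, ⟨t, t⟩⟩.
[zib fep] must have type ⟨⟨e, t⟩, ⟨t, t⟩⟩. The sister zib has type ⟨t, e⟩; that is not a function onto ⟨⟨e, t⟩, ⟨t, t⟩⟩, so fep must be the functor, of type ⟨⟨t, e⟩, ⟨⟨e, t⟩, ⟨t, t⟩⟩⟩.

⟨⟨t, e⟩, ⟨⟨e, t⟩, ⟨t, t⟩⟩⟩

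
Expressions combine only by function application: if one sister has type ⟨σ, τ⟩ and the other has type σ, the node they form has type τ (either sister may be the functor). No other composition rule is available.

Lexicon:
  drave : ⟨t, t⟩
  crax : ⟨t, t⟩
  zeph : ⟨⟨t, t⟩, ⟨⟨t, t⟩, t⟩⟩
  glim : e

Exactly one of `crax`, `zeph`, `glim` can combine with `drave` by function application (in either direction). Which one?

zeph

crax : ⟨t, t⟩ — neither side's domain matches the other.
zeph — combines: zeph : ⟨⟨t, t⟩, ⟨⟨t, t⟩, t⟩⟩ takes drave : ⟨t, t⟩ as argument, giving ⟨⟨t, t⟩, t⟩.
glim : e — neither side's domain matches the other.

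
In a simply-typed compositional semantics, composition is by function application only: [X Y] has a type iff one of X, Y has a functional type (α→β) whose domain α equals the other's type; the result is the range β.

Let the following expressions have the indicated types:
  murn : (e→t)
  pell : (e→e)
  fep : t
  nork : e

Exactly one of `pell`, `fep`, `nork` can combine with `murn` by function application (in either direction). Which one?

nork

pell : (e→e) — neither side's domain matches the other.
fep : t — neither side's domain matches the other.
nork — combines: murn : (e→t) takes nork : e as argument, giving t.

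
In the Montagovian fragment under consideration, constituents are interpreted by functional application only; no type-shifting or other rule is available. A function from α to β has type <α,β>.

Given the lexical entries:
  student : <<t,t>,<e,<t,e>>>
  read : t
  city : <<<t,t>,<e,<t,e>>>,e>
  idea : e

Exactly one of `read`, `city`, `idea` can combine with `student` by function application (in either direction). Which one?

city

read : t — does not combine with student.
city — combines: city : <<<t,t>,<e,<t,e>>>,e> takes student : <<t,t>,<e,<t,e>>> as argument, giving e.
idea : e — does not combine with student.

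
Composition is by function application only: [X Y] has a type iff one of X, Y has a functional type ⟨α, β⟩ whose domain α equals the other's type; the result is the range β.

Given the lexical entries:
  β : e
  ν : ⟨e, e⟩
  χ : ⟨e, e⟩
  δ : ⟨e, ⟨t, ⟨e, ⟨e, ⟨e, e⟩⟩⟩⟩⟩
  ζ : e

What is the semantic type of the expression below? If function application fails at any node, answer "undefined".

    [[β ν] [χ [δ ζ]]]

[β ν] — ν of type ⟨e, e⟩ combines with β of type e: type e.
[δ ζ] — δ of type ⟨e, ⟨t, ⟨e, ⟨e, ⟨e, e⟩⟩⟩⟩⟩ combines with ζ of type e: type ⟨t, ⟨e, ⟨e, ⟨e, e⟩⟩⟩⟩.
[χ [δ ζ]]: ⟨e, e⟩ with ⟨t, ⟨e, ⟨e, ⟨e, e⟩⟩⟩⟩ — neither is a function whose domain matches the other; composition fails here.

undefined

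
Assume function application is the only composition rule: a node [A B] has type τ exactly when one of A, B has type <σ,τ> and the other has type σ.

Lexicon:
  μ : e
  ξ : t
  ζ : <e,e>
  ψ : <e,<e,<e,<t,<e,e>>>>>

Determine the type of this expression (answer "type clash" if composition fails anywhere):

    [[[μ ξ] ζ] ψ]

At [μ ξ]: neither e nor t can take the other as argument; the node is ill-typed.

type clash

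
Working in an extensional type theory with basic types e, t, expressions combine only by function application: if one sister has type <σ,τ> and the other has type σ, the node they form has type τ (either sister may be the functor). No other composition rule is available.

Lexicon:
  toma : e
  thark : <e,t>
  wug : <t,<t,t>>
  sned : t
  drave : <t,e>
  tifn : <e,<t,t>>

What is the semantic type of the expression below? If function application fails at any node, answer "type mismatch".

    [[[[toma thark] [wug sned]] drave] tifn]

<t,t>

At [toma thark], thark : <e,t> takes toma : e, giving t.
At [wug sned], wug : <t,<t,t>> takes sned : t, giving <t,t>.
At [[toma thark] [wug sned]], [wug sned] : <t,t> takes [toma thark] : t, giving t.
At [[[toma thark] [wug sned]] drave], drave : <t,e> takes [[toma thark] [wug sned]] : t, giving e.
At [[[[toma thark] [wug sned]] drave] tifn], tifn : <e,<t,t>> takes [[[toma thark] [wug sned]] drave] : e, giving <t,t>.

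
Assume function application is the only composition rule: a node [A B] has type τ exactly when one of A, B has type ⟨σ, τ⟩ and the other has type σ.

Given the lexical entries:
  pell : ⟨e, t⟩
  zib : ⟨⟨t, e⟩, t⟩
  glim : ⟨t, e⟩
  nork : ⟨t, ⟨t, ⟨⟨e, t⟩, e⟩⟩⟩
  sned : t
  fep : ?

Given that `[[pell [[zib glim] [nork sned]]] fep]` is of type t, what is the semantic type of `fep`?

⟨e, t⟩

At [[pell [[zib glim] [nork sned]]] fep] (required: t): [pell [[zib glim] [nork sned]]] is e, which is not a function with range t; hence fep is the functor — type ⟨e, t⟩.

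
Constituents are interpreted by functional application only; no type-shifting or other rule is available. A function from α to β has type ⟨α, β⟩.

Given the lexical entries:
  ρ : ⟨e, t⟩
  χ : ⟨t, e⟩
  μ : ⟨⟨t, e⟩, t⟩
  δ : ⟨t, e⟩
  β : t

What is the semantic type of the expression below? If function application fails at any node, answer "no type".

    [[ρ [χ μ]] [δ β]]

[χ μ]: ⟨⟨t, e⟩, t⟩ applied to ⟨t, e⟩ yields t.
[ρ [χ μ]]: ⟨e, t⟩ and t cannot combine by function application — type clash.

no type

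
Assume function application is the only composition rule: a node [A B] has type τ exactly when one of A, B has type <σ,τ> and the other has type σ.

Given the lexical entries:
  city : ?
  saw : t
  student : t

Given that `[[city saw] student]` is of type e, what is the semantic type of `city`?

<t,<t,e>>

At [[city saw] student] (required: e): student is t, which is not a function with range e; hence [city saw] is the functor — type <t,e>.
At [city saw] (required: <t,e>): saw is t, which is not a function with range <t,e>; hence city is the functor — type <t,<t,e>>.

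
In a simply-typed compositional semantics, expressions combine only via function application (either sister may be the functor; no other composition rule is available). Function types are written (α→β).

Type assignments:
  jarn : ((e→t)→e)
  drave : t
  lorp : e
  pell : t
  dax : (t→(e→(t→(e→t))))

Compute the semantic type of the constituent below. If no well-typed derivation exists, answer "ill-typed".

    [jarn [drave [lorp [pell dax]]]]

[pell dax] — dax of type (t→(e→(t→(e→t)))) combines with pell of type t: type (e→(t→(e→t))).
[lorp [pell dax]] — [pell dax] of type (e→(t→(e→t))) combines with lorp of type e: type (t→(e→t)).
[drave [lorp [pell dax]]] — [lorp [pell dax]] of type (t→(e→t)) combines with drave of type t: type (e→t).
[jarn [drave [lorp [pell dax]]]] — jarn of type ((e→t)→e) combines with [drave [lorp [pell dax]]] of type (e→t): type e.

e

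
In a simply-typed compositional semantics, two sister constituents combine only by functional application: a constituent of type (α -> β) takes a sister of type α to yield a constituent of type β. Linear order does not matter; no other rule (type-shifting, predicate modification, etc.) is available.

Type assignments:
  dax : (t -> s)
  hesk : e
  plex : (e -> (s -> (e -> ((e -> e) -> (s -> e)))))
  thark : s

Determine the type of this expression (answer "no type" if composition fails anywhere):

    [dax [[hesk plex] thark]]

[hesk plex]: functor plex : (e -> (s -> (e -> ((e -> e) -> (s -> e))))), argument hesk : e; result (s -> (e -> ((e -> e) -> (s -> e)))).
[[hesk plex] thark]: functor [hesk plex] : (s -> (e -> ((e -> e) -> (s -> e)))), argument thark : s; result (e -> ((e -> e) -> (s -> e))).
At [dax [[hesk plex] thark]]: neither (t -> s) nor (e -> ((e -> e) -> (s -> e))) can take the other as argument; the node is ill-typed.

no type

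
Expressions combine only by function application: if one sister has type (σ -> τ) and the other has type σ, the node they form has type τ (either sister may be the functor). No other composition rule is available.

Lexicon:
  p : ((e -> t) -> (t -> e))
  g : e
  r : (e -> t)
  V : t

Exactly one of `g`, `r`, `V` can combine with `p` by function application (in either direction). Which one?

r

g : e — no; p wants (e -> t), and g wants nothing (atomic).
r — combines: p : ((e -> t) -> (t -> e)) takes r : (e -> t) as argument, giving (t -> e).
V : t — no; p wants (e -> t), and V wants nothing (atomic).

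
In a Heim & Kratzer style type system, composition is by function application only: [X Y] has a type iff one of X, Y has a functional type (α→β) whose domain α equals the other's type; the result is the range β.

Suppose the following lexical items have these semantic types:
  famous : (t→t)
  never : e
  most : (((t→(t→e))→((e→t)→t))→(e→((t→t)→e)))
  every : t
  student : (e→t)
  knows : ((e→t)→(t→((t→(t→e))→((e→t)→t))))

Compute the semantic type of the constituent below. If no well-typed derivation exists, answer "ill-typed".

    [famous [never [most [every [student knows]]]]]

e

[student knows]: knows is ((e→t)→(t→((t→(t→e))→((e→t)→t)))), student is (e→t); result (t→((t→(t→e))→((e→t)→t))).
[every [student knows]]: [student knows] is (t→((t→(t→e))→((e→t)→t))), every is t; result ((t→(t→e))→((e→t)→t)).
[most [every [student knows]]]: most is (((t→(t→e))→((e→t)→t))→(e→((t→t)→e))), [every [student knows]] is ((t→(t→e))→((e→t)→t)); result (e→((t→t)→e)).
[never [most [every [student knows]]]]: [most [every [student knows]]] is (e→((t→t)→e)), never is e; result ((t→t)→e).
[famous [never [most [every [student knows]]]]]: [never [most [every [student knows]]]] is ((t→t)→e), famous is (t→t); result e.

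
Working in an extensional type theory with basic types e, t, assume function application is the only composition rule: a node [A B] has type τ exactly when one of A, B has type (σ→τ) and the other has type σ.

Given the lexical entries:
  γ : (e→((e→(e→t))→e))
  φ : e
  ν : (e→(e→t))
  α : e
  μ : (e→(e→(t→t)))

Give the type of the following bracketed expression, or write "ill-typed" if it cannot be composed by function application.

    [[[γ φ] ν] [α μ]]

At [γ φ], γ : (e→((e→(e→t))→e)) takes φ : e, giving ((e→(e→t))→e).
At [[γ φ] ν], [γ φ] : ((e→(e→t))→e) takes ν : (e→(e→t)), giving e.
At [α μ], μ : (e→(e→(t→t))) takes α : e, giving (e→(t→t)).
At [[[γ φ] ν] [α μ]], [α μ] : (e→(t→t)) takes [[γ φ] ν] : e, giving (t→t).

(t→t)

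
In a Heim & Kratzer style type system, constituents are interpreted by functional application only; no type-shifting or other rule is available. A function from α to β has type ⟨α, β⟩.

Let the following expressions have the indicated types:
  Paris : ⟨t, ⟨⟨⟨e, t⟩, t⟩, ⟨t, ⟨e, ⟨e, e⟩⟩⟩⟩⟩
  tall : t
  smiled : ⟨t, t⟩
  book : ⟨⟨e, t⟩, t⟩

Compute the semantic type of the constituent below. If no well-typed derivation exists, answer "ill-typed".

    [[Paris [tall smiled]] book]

⟨t, ⟨e, ⟨e, e⟩⟩⟩

[tall smiled] — smiled of type ⟨t, t⟩ combines with tall of type t: type t.
[Paris [tall smiled]] — Paris of type ⟨t, ⟨⟨⟨e, t⟩, t⟩, ⟨t, ⟨e, ⟨e, e⟩⟩⟩⟩⟩ combines with [tall smiled] of type t: type ⟨⟨⟨e, t⟩, t⟩, ⟨t, ⟨e, ⟨e, e⟩⟩⟩⟩.
[[Paris [tall smiled]] book] — [Paris [tall smiled]] of type ⟨⟨⟨e, t⟩, t⟩, ⟨t, ⟨e, ⟨e, e⟩⟩⟩⟩ combines with book of type ⟨⟨e, t⟩, t⟩: type ⟨t, ⟨e, ⟨e, e⟩⟩⟩.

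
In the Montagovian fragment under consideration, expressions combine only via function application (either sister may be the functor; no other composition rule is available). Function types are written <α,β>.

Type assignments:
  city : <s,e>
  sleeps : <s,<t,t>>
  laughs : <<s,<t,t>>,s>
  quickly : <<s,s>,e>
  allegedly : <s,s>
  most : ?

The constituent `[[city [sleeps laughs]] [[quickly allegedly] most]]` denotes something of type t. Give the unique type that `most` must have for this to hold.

[[city [sleeps laughs]] [[quickly allegedly] most]] is required to be t. [city [sleeps laughs]] : e cannot yield t as functor, so [[quickly allegedly] most] : <e,t>.
[[quickly allegedly] most] is required to be <e,t>. [quickly allegedly] : e cannot yield <e,t> as functor, so most : <e,<e,t>>.

<e,<e,t>>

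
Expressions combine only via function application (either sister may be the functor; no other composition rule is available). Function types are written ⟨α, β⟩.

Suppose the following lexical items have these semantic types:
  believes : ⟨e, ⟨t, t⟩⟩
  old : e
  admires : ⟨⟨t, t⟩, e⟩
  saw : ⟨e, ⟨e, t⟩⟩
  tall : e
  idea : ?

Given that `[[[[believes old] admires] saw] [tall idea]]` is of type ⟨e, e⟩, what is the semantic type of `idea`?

⟨e, ⟨⟨e, t⟩, ⟨e, e⟩⟩⟩

[[[[believes old] admires] saw] [tall idea]] must have type ⟨e, e⟩. The sister [[[believes old] admires] saw] has type ⟨e, t⟩; that is not a function onto ⟨e, e⟩, so [tall idea] must be the functor, of type ⟨⟨e, t⟩, ⟨e, e⟩⟩.
[tall idea] must have type ⟨⟨e, t⟩, ⟨e, e⟩⟩. The sister tall has type e; that is not a function onto ⟨⟨e, t⟩, ⟨e, e⟩⟩, so idea must be the functor, of type ⟨e, ⟨⟨e, t⟩, ⟨e, e⟩⟩⟩.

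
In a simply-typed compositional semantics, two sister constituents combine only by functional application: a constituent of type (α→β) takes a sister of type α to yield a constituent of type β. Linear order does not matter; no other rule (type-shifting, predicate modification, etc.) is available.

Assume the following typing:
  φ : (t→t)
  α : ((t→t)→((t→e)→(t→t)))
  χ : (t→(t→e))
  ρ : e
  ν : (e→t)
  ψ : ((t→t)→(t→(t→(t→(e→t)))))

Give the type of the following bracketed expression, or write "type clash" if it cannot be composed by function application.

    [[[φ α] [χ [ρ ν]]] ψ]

(t→(t→(t→(e→t))))

[φ α]: functor α : ((t→t)→((t→e)→(t→t))), argument φ : (t→t); result ((t→e)→(t→t)).
[ρ ν]: functor ν : (e→t), argument ρ : e; result t.
[χ [ρ ν]]: functor χ : (t→(t→e)), argument [ρ ν] : t; result (t→e).
[[φ α] [χ [ρ ν]]]: functor [φ α] : ((t→e)→(t→t)), argument [χ [ρ ν]] : (t→e); result (t→t).
[[[φ α] [χ [ρ ν]]] ψ]: functor ψ : ((t→t)→(t→(t→(t→(e→t))))), argument [[φ α] [χ [ρ ν]]] : (t→t); result (t→(t→(t→(e→t)))).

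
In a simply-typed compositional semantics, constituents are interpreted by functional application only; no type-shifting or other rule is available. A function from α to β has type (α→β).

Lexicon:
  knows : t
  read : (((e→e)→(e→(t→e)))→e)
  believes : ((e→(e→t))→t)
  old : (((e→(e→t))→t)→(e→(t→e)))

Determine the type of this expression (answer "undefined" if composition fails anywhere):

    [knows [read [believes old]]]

[believes old]: functor old : (((e→(e→t))→t)→(e→(t→e))), argument believes : ((e→(e→t))→t); result (e→(t→e)).
[read [believes old]]: (((e→e)→(e→(t→e)))→e) and (e→(t→e)) cannot combine by function application — type clash.

undefined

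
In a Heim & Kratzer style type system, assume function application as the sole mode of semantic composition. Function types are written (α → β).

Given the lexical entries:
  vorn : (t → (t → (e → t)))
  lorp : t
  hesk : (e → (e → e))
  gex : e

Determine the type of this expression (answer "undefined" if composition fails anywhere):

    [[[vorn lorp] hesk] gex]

[vorn lorp] — vorn of type (t → (t → (e → t))) combines with lorp of type t: type (t → (e → t)).
[[vorn lorp] hesk]: (t → (e → t)) and (e → (e → e)) cannot combine by function application — type clash.

undefined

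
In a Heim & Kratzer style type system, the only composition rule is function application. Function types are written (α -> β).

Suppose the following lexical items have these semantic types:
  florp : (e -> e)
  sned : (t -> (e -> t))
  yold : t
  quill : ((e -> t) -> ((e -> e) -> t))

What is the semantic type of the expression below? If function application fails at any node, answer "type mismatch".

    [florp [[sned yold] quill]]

t

[sned yold] — sned of type (t -> (e -> t)) combines with yold of type t: type (e -> t).
[[sned yold] quill] — quill of type ((e -> t) -> ((e -> e) -> t)) combines with [sned yold] of type (e -> t): type ((e -> e) -> t).
[florp [[sned yold] quill]] — [[sned yold] quill] of type ((e -> e) -> t) combines with florp of type (e -> e): type t.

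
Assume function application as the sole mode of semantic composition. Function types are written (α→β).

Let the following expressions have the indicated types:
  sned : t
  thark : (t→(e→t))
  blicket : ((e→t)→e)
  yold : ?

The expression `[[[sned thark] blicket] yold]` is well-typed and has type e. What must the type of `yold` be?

[[[sned thark] blicket] yold] is required to be e. [[sned thark] blicket] : e cannot yield e as functor, so yold : (e→e).

(e→e)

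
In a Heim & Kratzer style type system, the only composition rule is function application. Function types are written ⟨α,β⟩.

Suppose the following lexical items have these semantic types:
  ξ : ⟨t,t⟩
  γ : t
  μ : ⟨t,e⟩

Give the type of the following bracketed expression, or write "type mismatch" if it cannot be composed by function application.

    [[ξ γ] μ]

[ξ γ]: ⟨t,t⟩ applied to t yields t.
[[ξ γ] μ]: ⟨t,e⟩ applied to t yields e.

e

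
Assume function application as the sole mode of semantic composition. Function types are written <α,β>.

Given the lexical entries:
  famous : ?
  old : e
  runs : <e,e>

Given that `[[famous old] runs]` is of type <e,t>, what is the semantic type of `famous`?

<e,<<e,e>,<e,t>>>

[[famous old] runs] is required to be <e,t>. runs : <e,e> cannot yield <e,t> as functor, so [famous old] : <<e,e>,<e,t>>.
[famous old] is required to be <<e,e>,<e,t>>. old : e cannot yield <<e,e>,<e,t>> as functor, so famous : <e,<<e,e>,<e,t>>>.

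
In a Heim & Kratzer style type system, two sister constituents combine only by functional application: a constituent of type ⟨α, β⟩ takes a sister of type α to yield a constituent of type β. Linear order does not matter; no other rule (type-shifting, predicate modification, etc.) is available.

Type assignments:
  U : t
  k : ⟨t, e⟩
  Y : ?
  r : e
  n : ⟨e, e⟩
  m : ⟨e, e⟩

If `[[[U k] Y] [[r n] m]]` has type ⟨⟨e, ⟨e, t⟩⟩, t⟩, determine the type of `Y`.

⟨e, ⟨e, ⟨⟨e, ⟨e, t⟩⟩, t⟩⟩⟩

[[[U k] Y] [[r n] m]] must have type ⟨⟨e, ⟨e, t⟩⟩, t⟩. The sister [[r n] m] has type e; that is not a function onto ⟨⟨e, ⟨e, t⟩⟩, t⟩, so [[U k] Y] must be the functor, of type ⟨e, ⟨⟨e, ⟨e, t⟩⟩, t⟩⟩.
[[U k] Y] must have type ⟨e, ⟨⟨e, ⟨e, t⟩⟩, t⟩⟩. The sister [U k] has type e; that is not a function onto ⟨e, ⟨⟨e, ⟨e, t⟩⟩, t⟩⟩, so Y must be the functor, of type ⟨e, ⟨e, ⟨⟨e, ⟨e, t⟩⟩, t⟩⟩⟩.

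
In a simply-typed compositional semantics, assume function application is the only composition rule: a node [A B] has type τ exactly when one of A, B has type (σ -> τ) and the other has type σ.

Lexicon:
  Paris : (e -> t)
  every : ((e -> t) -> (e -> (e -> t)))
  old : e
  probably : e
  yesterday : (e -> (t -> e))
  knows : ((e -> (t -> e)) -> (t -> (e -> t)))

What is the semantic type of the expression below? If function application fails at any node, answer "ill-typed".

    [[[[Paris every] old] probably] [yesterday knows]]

At [Paris every], every : ((e -> t) -> (e -> (e -> t))) takes Paris : (e -> t), giving (e -> (e -> t)).
At [[Paris every] old], [Paris every] : (e -> (e -> t)) takes old : e, giving (e -> t).
At [[[Paris every] old] probably], [[Paris every] old] : (e -> t) takes probably : e, giving t.
At [yesterday knows], knows : ((e -> (t -> e)) -> (t -> (e -> t))) takes yesterday : (e -> (t -> e)), giving (t -> (e -> t)).
At [[[[Paris every] old] probably] [yesterday knows]], [yesterday knows] : (t -> (e -> t)) takes [[[Paris every] old] probably] : t, giving (e -> t).

(e -> t)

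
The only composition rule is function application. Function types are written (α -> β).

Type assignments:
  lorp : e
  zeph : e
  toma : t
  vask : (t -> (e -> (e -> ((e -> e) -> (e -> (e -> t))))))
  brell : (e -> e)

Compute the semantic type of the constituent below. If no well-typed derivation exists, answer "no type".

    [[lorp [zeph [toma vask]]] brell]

[toma vask]: (t -> (e -> (e -> ((e -> e) -> (e -> (e -> t)))))) applied to t yields (e -> (e -> ((e -> e) -> (e -> (e -> t))))).
[zeph [toma vask]]: (e -> (e -> ((e -> e) -> (e -> (e -> t))))) applied to e yields (e -> ((e -> e) -> (e -> (e -> t)))).
[lorp [zeph [toma vask]]]: (e -> ((e -> e) -> (e -> (e -> t)))) applied to e yields ((e -> e) -> (e -> (e -> t))).
[[lorp [zeph [toma vask]]] brell]: ((e -> e) -> (e -> (e -> t))) applied to (e -> e) yields (e -> (e -> t)).

(e -> (e -> t))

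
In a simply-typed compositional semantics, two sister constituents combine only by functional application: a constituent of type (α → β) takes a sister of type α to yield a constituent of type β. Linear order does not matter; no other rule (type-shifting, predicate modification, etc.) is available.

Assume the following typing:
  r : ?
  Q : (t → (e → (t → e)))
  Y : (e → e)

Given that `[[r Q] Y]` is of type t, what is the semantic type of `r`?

[[r Q] Y] must have type t. The sister Y has type (e → e); that is not a function onto t, so [r Q] must be the functor, of type ((e → e) → t).
[r Q] must have type ((e → e) → t). The sister Q has type (t → (e → (t → e))); that is not a function onto ((e → e) → t), so r must be the functor, of type ((t → (e → (t → e))) → ((e → e) → t)).

((t → (e → (t → e))) → ((e → e) → t))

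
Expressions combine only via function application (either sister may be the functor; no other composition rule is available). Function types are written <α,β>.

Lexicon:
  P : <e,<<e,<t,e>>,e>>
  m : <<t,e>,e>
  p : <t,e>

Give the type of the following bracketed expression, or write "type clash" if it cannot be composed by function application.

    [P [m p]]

At [m p], m : <<t,e>,e> takes p : <t,e>, giving e.
At [P [m p]], P : <e,<<e,<t,e>>,e>> takes [m p] : e, giving <<e,<t,e>>,e>.

<<e,<t,e>>,e>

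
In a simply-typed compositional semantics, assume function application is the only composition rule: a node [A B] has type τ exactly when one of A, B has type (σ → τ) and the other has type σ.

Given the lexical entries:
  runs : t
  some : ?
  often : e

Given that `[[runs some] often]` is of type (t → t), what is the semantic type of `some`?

[[runs some] often] must have type (t → t). The sister often has type e; that is not a function onto (t → t), so [runs some] must be the functor, of type (e → (t → t)).
[runs some] must have type (e → (t → t)). The sister runs has type t; that is not a function onto (e → (t → t)), so some must be the functor, of type (t → (e → (t → t))).

(t → (e → (t → t)))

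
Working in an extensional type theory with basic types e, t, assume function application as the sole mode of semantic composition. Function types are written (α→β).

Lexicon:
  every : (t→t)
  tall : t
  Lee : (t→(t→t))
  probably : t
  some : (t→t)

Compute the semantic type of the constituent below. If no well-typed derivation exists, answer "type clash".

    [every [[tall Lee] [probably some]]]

t

[tall Lee]: (t→(t→t)) applied to t yields (t→t).
[probably some]: (t→t) applied to t yields t.
[[tall Lee] [probably some]]: (t→t) applied to t yields t.
[every [[tall Lee] [probably some]]]: (t→t) applied to t yields t.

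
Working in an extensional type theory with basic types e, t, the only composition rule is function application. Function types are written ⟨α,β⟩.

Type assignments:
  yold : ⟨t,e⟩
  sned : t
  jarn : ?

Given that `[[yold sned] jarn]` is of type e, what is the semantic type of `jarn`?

⟨e,e⟩

[[yold sned] jarn] is required to be e. [yold sned] : e cannot yield e as functor, so jarn : ⟨e,e⟩.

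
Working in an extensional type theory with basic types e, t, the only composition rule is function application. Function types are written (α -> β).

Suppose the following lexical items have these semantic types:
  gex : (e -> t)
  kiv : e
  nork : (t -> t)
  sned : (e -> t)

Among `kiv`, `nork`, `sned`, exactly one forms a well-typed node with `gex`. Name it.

kiv — combines: gex : (e -> t) takes kiv : e as argument, giving t.
nork : (t -> t) — neither side's domain matches the other.
sned : (e -> t) — neither side's domain matches the other.

kiv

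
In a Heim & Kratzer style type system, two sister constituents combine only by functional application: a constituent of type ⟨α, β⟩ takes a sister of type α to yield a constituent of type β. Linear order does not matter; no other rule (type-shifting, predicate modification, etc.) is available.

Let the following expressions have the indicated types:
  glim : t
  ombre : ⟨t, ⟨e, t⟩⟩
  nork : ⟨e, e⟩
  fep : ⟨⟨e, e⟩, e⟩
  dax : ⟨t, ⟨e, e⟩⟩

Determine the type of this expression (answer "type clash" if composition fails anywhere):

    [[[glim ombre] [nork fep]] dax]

⟨e, e⟩

[glim ombre] — ombre of type ⟨t, ⟨e, t⟩⟩ combines with glim of type t: type ⟨e, t⟩.
[nork fep] — fep of type ⟨⟨e, e⟩, e⟩ combines with nork of type ⟨e, e⟩: type e.
[[glim ombre] [nork fep]] — [glim ombre] of type ⟨e, t⟩ combines with [nork fep] of type e: type t.
[[[glim ombre] [nork fep]] dax] — dax of type ⟨t, ⟨e, e⟩⟩ combines with [[glim ombre] [nork fep]] of type t: type ⟨e, e⟩.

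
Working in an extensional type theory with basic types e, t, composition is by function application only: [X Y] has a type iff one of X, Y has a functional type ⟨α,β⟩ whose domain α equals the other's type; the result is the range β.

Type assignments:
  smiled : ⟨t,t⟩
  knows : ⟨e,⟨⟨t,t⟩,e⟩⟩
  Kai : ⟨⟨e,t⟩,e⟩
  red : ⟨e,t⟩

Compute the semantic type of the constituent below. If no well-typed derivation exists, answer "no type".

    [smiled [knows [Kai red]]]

[Kai red]: ⟨⟨e,t⟩,e⟩ applied to ⟨e,t⟩ yields e.
[knows [Kai red]]: ⟨e,⟨⟨t,t⟩,e⟩⟩ applied to e yields ⟨⟨t,t⟩,e⟩.
[smiled [knows [Kai red]]]: ⟨⟨t,t⟩,e⟩ applied to ⟨t,t⟩ yields e.

e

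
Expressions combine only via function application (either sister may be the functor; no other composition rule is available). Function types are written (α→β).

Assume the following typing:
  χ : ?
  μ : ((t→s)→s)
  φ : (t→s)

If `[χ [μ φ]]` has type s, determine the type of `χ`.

For [χ [μ φ]] to have type s with [μ φ] of type s, χ must be the function: χ : (s→s).

(s→s)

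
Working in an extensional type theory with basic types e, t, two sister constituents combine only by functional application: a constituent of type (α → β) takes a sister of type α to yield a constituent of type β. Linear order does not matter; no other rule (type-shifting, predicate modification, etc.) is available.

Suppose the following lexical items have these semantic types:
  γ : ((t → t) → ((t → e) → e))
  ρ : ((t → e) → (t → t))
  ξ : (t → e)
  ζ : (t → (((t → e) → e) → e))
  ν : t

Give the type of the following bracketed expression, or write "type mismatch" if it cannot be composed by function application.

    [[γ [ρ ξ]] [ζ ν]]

[ρ ξ]: functor ρ : ((t → e) → (t → t)), argument ξ : (t → e); result (t → t).
[γ [ρ ξ]]: functor γ : ((t → t) → ((t → e) → e)), argument [ρ ξ] : (t → t); result ((t → e) → e).
[ζ ν]: functor ζ : (t → (((t → e) → e) → e)), argument ν : t; result (((t → e) → e) → e).
[[γ [ρ ξ]] [ζ ν]]: functor [ζ ν] : (((t → e) → e) → e), argument [γ [ρ ξ]] : ((t → e) → e); result e.

e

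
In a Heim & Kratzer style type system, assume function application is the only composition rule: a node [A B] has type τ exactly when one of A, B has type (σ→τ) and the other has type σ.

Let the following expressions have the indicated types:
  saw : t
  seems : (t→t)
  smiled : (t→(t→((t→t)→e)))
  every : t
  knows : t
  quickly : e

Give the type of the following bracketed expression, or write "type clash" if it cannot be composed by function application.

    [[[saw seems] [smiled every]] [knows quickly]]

[saw seems] — seems of type (t→t) combines with saw of type t: type t.
[smiled every] — smiled of type (t→(t→((t→t)→e))) combines with every of type t: type (t→((t→t)→e)).
[[saw seems] [smiled every]] — [smiled every] of type (t→((t→t)→e)) combines with [saw seems] of type t: type ((t→t)→e).
[knows quickly]: t and e cannot combine by function application — type clash.

type clash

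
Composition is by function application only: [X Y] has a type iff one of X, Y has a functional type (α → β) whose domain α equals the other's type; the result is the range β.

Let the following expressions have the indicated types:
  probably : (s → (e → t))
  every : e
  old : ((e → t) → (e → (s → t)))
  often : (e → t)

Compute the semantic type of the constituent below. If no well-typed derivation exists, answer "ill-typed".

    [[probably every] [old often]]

ill-typed

At [probably every]: neither (s → (e → t)) nor e can take the other as argument; the node is ill-typed.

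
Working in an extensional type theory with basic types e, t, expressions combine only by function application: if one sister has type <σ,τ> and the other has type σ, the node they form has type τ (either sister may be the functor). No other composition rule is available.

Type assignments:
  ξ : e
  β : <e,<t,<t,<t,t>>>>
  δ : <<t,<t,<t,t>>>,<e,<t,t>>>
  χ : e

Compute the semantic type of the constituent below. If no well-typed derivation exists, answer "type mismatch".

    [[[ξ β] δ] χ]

[ξ β] — β of type <e,<t,<t,<t,t>>>> combines with ξ of type e: type <t,<t,<t,t>>>.
[[ξ β] δ] — δ of type <<t,<t,<t,t>>>,<e,<t,t>>> combines with [ξ β] of type <t,<t,<t,t>>>: type <e,<t,t>>.
[[[ξ β] δ] χ] — [[ξ β] δ] of type <e,<t,t>> combines with χ of type e: type <t,t>.

<t,t>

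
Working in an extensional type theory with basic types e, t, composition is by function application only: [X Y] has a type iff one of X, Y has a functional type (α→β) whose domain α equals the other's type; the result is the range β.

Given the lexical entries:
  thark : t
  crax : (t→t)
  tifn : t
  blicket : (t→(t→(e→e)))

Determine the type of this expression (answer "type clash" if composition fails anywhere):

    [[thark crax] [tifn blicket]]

(e→e)

[thark crax]: (t→t) applied to t yields t.
[tifn blicket]: (t→(t→(e→e))) applied to t yields (t→(e→e)).
[[thark crax] [tifn blicket]]: (t→(e→e)) applied to t yields (e→e).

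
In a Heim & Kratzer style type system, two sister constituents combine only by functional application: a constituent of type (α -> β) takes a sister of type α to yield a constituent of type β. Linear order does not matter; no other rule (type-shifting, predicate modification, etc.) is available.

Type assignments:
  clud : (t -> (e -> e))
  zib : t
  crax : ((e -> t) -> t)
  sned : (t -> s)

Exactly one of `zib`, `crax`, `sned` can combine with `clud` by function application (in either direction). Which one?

zib

zib — combines: clud : (t -> (e -> e)) takes zib : t as argument, giving (e -> e).
crax : ((e -> t) -> t) — no; clud wants t, and crax wants (e -> t).
sned : (t -> s) — no; clud wants t, and sned wants t.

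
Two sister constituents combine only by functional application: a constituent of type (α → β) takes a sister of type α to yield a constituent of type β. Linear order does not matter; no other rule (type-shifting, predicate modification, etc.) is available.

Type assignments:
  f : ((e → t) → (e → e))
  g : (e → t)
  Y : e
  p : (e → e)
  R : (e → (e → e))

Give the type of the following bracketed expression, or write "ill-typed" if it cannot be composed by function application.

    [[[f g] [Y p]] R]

[f g]: f is ((e → t) → (e → e)), g is (e → t); result (e → e).
[Y p]: p is (e → e), Y is e; result e.
[[f g] [Y p]]: [f g] is (e → e), [Y p] is e; result e.
[[[f g] [Y p]] R]: R is (e → (e → e)), [[f g] [Y p]] is e; result (e → e).

(e → e)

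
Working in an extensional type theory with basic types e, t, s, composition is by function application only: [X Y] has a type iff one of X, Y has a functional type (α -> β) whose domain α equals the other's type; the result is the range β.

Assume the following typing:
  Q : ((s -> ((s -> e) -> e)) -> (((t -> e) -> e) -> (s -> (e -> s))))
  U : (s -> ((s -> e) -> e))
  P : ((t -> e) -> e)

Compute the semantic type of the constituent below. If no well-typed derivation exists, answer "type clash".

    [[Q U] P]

[Q U]: ((s -> ((s -> e) -> e)) -> (((t -> e) -> e) -> (s -> (e -> s)))) applied to (s -> ((s -> e) -> e)) yields (((t -> e) -> e) -> (s -> (e -> s))).
[[Q U] P]: (((t -> e) -> e) -> (s -> (e -> s))) applied to ((t -> e) -> e) yields (s -> (e -> s)).

(s -> (e -> s))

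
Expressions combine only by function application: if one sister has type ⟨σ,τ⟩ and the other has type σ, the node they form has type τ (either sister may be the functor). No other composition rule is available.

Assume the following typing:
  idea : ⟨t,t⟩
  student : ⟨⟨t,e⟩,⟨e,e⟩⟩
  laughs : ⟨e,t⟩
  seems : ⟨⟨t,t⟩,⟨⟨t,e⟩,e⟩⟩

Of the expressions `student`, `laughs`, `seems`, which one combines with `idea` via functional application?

seems

student : ⟨⟨t,e⟩,⟨e,e⟩⟩ — neither side's domain matches the other.
laughs : ⟨e,t⟩ — neither side's domain matches the other.
seems — combines: seems : ⟨⟨t,t⟩,⟨⟨t,e⟩,e⟩⟩ takes idea : ⟨t,t⟩ as argument, giving ⟨⟨t,e⟩,e⟩.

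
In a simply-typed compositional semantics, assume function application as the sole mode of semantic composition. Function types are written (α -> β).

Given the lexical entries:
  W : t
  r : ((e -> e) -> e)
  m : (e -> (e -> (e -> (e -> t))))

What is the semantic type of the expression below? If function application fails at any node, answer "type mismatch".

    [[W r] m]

At [W r]: neither t nor ((e -> e) -> e) can take the other as argument; the node is ill-typed.

type mismatch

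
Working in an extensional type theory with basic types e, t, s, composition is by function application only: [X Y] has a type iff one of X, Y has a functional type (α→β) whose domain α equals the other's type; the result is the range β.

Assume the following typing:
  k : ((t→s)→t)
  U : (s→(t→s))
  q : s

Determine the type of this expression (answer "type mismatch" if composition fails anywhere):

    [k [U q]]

[U q] — U of type (s→(t→s)) combines with q of type s: type (t→s).
[k [U q]] — k of type ((t→s)→t) combines with [U q] of type (t→s): type t.

t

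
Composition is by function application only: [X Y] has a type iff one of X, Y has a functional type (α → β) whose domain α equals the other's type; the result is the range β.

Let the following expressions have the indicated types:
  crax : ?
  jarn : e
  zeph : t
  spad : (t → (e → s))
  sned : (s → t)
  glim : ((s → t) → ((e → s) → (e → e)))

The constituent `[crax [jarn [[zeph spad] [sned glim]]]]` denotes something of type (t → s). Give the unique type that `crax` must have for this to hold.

(e → (t → s))

At [crax [jarn [[zeph spad] [sned glim]]]] (required: (t → s)): [jarn [[zeph spad] [sned glim]]] is e, which is not a function with range (t → s); hence crax is the functor — type (e → (t → s)).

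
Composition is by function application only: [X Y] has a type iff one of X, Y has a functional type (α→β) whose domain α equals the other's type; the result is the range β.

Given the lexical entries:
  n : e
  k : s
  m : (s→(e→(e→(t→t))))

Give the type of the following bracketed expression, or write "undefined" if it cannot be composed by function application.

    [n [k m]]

(e→(t→t))

At [k m], m : (s→(e→(e→(t→t)))) takes k : s, giving (e→(e→(t→t))).
At [n [k m]], [k m] : (e→(e→(t→t))) takes n : e, giving (e→(t→t)).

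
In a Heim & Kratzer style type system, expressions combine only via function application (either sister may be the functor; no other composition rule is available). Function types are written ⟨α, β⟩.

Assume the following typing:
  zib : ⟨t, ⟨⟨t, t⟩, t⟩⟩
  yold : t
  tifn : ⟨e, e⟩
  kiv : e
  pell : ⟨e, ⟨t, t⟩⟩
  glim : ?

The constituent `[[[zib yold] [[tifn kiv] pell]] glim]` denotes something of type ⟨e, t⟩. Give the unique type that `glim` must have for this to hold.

⟨t, ⟨e, t⟩⟩

[[[zib yold] [[tifn kiv] pell]] glim] is required to be ⟨e, t⟩. [[zib yold] [[tifn kiv] pell]] : t cannot yield ⟨e, t⟩ as functor, so glim : ⟨t, ⟨e, t⟩⟩.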